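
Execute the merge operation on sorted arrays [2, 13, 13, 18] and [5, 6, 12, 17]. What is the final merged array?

Merging process:

Compare 2 vs 5: take 2 from left. Merged: [2]
Compare 13 vs 5: take 5 from right. Merged: [2, 5]
Compare 13 vs 6: take 6 from right. Merged: [2, 5, 6]
Compare 13 vs 12: take 12 from right. Merged: [2, 5, 6, 12]
Compare 13 vs 17: take 13 from left. Merged: [2, 5, 6, 12, 13]
Compare 13 vs 17: take 13 from left. Merged: [2, 5, 6, 12, 13, 13]
Compare 18 vs 17: take 17 from right. Merged: [2, 5, 6, 12, 13, 13, 17]
Append remaining from left: [18]. Merged: [2, 5, 6, 12, 13, 13, 17, 18]

Final merged array: [2, 5, 6, 12, 13, 13, 17, 18]
Total comparisons: 7

The merged array is [2, 5, 6, 12, 13, 13, 17, 18], requiring 7 comparisons. The merge step runs in O(n) time where n is the total number of elements.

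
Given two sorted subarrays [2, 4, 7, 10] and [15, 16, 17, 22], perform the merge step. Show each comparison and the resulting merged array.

Merging process:

Compare 2 vs 15: take 2 from left. Merged: [2]
Compare 4 vs 15: take 4 from left. Merged: [2, 4]
Compare 7 vs 15: take 7 from left. Merged: [2, 4, 7]
Compare 10 vs 15: take 10 from left. Merged: [2, 4, 7, 10]
Append remaining from right: [15, 16, 17, 22]. Merged: [2, 4, 7, 10, 15, 16, 17, 22]

Final merged array: [2, 4, 7, 10, 15, 16, 17, 22]
Total comparisons: 4

The merged array is [2, 4, 7, 10, 15, 16, 17, 22], requiring 4 comparisons. The merge step runs in O(n) time where n is the total number of elements.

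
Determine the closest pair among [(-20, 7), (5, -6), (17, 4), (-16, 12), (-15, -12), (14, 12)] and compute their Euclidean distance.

Computing all pairwise distances among 6 points:

d((-20, 7), (5, -6)) = 28.178
d((-20, 7), (17, 4)) = 37.1214
d((-20, 7), (-16, 12)) = 6.4031 <-- minimum
d((-20, 7), (-15, -12)) = 19.6469
d((-20, 7), (14, 12)) = 34.3657
d((5, -6), (17, 4)) = 15.6205
d((5, -6), (-16, 12)) = 27.6586
d((5, -6), (-15, -12)) = 20.8806
d((5, -6), (14, 12)) = 20.1246
d((17, 4), (-16, 12)) = 33.9559
d((17, 4), (-15, -12)) = 35.7771
d((17, 4), (14, 12)) = 8.544
d((-16, 12), (-15, -12)) = 24.0208
d((-16, 12), (14, 12)) = 30.0
d((-15, -12), (14, 12)) = 37.6431

Closest pair: (-20, 7) and (-16, 12) with distance 6.4031

The closest pair is (-20, 7) and (-16, 12) with Euclidean distance 6.4031. For 6 points, brute-force pairwise comparison is shown above. For large n, the divide-and-conquer algorithm (sort by x, recurse on halves, check the dividing strip) achieves O(n log n).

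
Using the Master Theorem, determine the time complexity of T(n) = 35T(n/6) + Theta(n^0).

Master Theorem for T(n) = 35T(n/6) + O(n^0):

a = 35, b = 6, c = 0
log_b(a) = log_6(35) = 1.9843

Case 1: c = 0 < log_6(35) = 1.9843
T(n) = O(n^(log_6 35))

For T(n) = 35T(n/6) + O(n^0): log_6(35) = 1.9843. This is Case 1 of the Master Theorem (c < log_b(a), work dominated by leaves), giving O(n^(log_6 35)).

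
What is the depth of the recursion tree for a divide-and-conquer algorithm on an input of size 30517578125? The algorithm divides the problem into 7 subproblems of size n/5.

For divide and conquer with division factor 5:

Problem sizes at each level:
Level 0: 30517578125
Level 1: 6103515625
Level 2: 1220703125
Level 3: 244140625
Level 4: 48828125
Level 5: 9765625
Level 6: 1953125
Level 7: 390625
Level 8: 78125
Level 9: 15625
Level 10: 3125
Level 11: 625
Level 12: 125
Level 13: 25
Level 14: 5
Level 15: 1

The root is level 0 and the size-1 base case is level 15 (the tree spans levels 0 through 15, i.e. 16 levels counting the root), so the depth is the number of divisions: log_5(30517578125) = 15

The recursion tree depth is log_5(30517578125) = 15. At each level, the problem size is divided by 5, so it takes 15 divisions to reduce to a base case of size 1. The algorithm makes 7 recursive calls at each level.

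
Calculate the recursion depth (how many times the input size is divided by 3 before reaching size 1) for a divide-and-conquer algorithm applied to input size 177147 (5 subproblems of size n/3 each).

For divide and conquer with division factor 3:

Problem sizes at each level:
Level 0: 177147
Level 1: 59049
Level 2: 19683
Level 3: 6561
Level 4: 2187
Level 5: 729
Level 6: 243
Level 7: 81
Level 8: 27
Level 9: 9
Level 10: 3
Level 11: 1

The root is level 0 and the size-1 base case is level 11 (the tree spans levels 0 through 11, i.e. 12 levels counting the root), so the depth is the number of divisions: log_3(177147) = 11

The recursion tree depth is log_3(177147) = 11. At each level, the problem size is divided by 3, so it takes 11 divisions to reduce to a base case of size 1. The algorithm makes 5 recursive calls at each level.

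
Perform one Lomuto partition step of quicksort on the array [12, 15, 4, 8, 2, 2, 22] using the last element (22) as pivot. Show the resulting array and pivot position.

Lomuto partition with pivot = 22:

Initial array: [12, 15, 4, 8, 2, 2, 22]

arr[0]=12 <= 22: swap with position 0, array becomes [12, 15, 4, 8, 2, 2, 22]
arr[1]=15 <= 22: swap with position 1, array becomes [12, 15, 4, 8, 2, 2, 22]
arr[2]=4 <= 22: swap with position 2, array becomes [12, 15, 4, 8, 2, 2, 22]
arr[3]=8 <= 22: swap with position 3, array becomes [12, 15, 4, 8, 2, 2, 22]
arr[4]=2 <= 22: swap with position 4, array becomes [12, 15, 4, 8, 2, 2, 22]
arr[5]=2 <= 22: swap with position 5, array becomes [12, 15, 4, 8, 2, 2, 22]

Place pivot at position 6: [12, 15, 4, 8, 2, 2, 22]
Pivot position: 6

After partitioning with pivot 22, the array becomes [12, 15, 4, 8, 2, 2, 22]. The pivot is placed at index 6. All elements to the left of the pivot are <= 22, and all elements to the right are > 22.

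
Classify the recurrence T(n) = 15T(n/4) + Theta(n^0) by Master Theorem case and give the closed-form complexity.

Master Theorem for T(n) = 15T(n/4) + O(n^0):

a = 15, b = 4, c = 0
log_b(a) = log_4(15) = 1.9534

Case 1: c = 0 < log_4(15) = 1.9534
T(n) = O(n^(log_4 15))

For T(n) = 15T(n/4) + O(n^0): log_4(15) = 1.9534. This is Case 1 of the Master Theorem (c < log_b(a), work dominated by leaves), giving O(n^(log_4 15)).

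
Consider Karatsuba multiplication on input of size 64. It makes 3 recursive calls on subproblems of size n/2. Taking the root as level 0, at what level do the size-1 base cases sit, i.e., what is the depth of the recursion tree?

For divide and conquer with division factor 2:

Problem sizes at each level:
Level 0: 64
Level 1: 32
Level 2: 16
Level 3: 8
Level 4: 4
Level 5: 2
Level 6: 1

The root is level 0 and the size-1 base case is level 6 (the tree spans levels 0 through 6, i.e. 7 levels counting the root), so the depth is the number of divisions: log_2(64) = 6

The recursion tree depth is log_2(64) = 6. At each level, the problem size is divided by 2, so it takes 6 divisions to reduce to a base case of size 1. The algorithm makes 3 recursive calls at each level.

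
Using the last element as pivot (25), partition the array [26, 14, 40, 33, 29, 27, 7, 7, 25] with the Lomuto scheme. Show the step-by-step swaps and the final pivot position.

Lomuto partition with pivot = 25:

Initial array: [26, 14, 40, 33, 29, 27, 7, 7, 25]

arr[0]=26 > 25: no swap
arr[1]=14 <= 25: swap with position 0, array becomes [14, 26, 40, 33, 29, 27, 7, 7, 25]
arr[2]=40 > 25: no swap
arr[3]=33 > 25: no swap
arr[4]=29 > 25: no swap
arr[5]=27 > 25: no swap
arr[6]=7 <= 25: swap with position 1, array becomes [14, 7, 40, 33, 29, 27, 26, 7, 25]
arr[7]=7 <= 25: swap with position 2, array becomes [14, 7, 7, 33, 29, 27, 26, 40, 25]

Place pivot at position 3: [14, 7, 7, 25, 29, 27, 26, 40, 33]
Pivot position: 3

After partitioning with pivot 25, the array becomes [14, 7, 7, 25, 29, 27, 26, 40, 33]. The pivot is placed at index 3. All elements to the left of the pivot are <= 25, and all elements to the right are > 25.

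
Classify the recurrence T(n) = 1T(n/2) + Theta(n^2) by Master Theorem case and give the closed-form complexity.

Master Theorem for T(n) = 1T(n/2) + O(n^2):

a = 1, b = 2, c = 2
log_b(a) = log_2(1) = 0.0000

Case 3: c = 2 > log_2(1) = 0.0000
T(n) = O(n^2) = O(n^2)

For T(n) = 1T(n/2) + O(n^2): log_2(1) = 0.0000. This is Case 3 of the Master Theorem (c > log_b(a), work dominated by root), giving O(n^2).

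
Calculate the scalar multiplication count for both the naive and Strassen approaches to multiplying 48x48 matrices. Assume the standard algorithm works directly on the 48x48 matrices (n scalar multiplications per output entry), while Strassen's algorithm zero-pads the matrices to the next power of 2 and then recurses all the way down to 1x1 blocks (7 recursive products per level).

Matrix multiplication for 48x48 matrices:

Strassen's algorithm requires power-of-2 dimensions. Pad 48x48 to 64x64 (next power of 2).

Standard algorithm: 48^3 = 110592 multiplications
Strassen's algorithm: 7^(log2(64)) = 7^6 = 117649 multiplications
Difference: 110592 - 117649 = -7057 (Strassen uses MORE here due to padding overhead — for small or just-over-power-of-2 n, padding can outweigh the per-level savings)

Standard: 110592 multiplications (48^3). Strassen: 117649 multiplications (7^6, after padding to 64x64). Strassen reduces 8 recursive multiplications to 7 at each level.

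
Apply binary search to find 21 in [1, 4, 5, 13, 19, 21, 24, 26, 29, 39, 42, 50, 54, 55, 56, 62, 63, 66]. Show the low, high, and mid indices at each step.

Binary search for 21 in [1, 4, 5, 13, 19, 21, 24, 26, 29, 39, 42, 50, 54, 55, 56, 62, 63, 66]:

lo=0, hi=17, mid=8, arr[mid]=29 -> 29 > 21, search left half
lo=0, hi=7, mid=3, arr[mid]=13 -> 13 < 21, search right half
lo=4, hi=7, mid=5, arr[mid]=21 -> Found target at index 5!

Binary search finds 21 at index 5 after 3 comparisons. The search repeatedly halves the search space by comparing with the middle element.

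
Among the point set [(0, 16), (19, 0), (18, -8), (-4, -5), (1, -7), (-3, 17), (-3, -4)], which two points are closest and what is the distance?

Computing all pairwise distances among 7 points:

d((0, 16), (19, 0)) = 24.8395
d((0, 16), (18, -8)) = 30.0
d((0, 16), (-4, -5)) = 21.3776
d((0, 16), (1, -7)) = 23.0217
d((0, 16), (-3, 17)) = 3.1623
d((0, 16), (-3, -4)) = 20.2237
d((19, 0), (18, -8)) = 8.0623
d((19, 0), (-4, -5)) = 23.5372
d((19, 0), (1, -7)) = 19.3132
d((19, 0), (-3, 17)) = 27.8029
d((19, 0), (-3, -4)) = 22.3607
d((18, -8), (-4, -5)) = 22.2036
d((18, -8), (1, -7)) = 17.0294
d((18, -8), (-3, 17)) = 32.6497
d((18, -8), (-3, -4)) = 21.3776
d((-4, -5), (1, -7)) = 5.3852
d((-4, -5), (-3, 17)) = 22.0227
d((-4, -5), (-3, -4)) = 1.4142 <-- minimum
d((1, -7), (-3, 17)) = 24.3311
d((1, -7), (-3, -4)) = 5.0
d((-3, 17), (-3, -4)) = 21.0

Closest pair: (-4, -5) and (-3, -4) with distance 1.4142

The closest pair is (-4, -5) and (-3, -4) with Euclidean distance 1.4142. For 7 points, brute-force pairwise comparison is shown above. For large n, the divide-and-conquer algorithm (sort by x, recurse on halves, check the dividing strip) achieves O(n log n).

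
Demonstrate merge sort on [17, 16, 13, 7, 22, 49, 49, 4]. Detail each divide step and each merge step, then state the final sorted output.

Merge sort trace:

Split: [17, 16, 13, 7, 22, 49, 49, 4] -> [17, 16, 13, 7] and [22, 49, 49, 4]
  Split: [17, 16, 13, 7] -> [17, 16] and [13, 7]
    Split: [17, 16] -> [17] and [16]
    Merge: [17] + [16] -> [16, 17]
    Split: [13, 7] -> [13] and [7]
    Merge: [13] + [7] -> [7, 13]
  Merge: [16, 17] + [7, 13] -> [7, 13, 16, 17]
  Split: [22, 49, 49, 4] -> [22, 49] and [49, 4]
    Split: [22, 49] -> [22] and [49]
    Merge: [22] + [49] -> [22, 49]
    Split: [49, 4] -> [49] and [4]
    Merge: [49] + [4] -> [4, 49]
  Merge: [22, 49] + [4, 49] -> [4, 22, 49, 49]
Merge: [7, 13, 16, 17] + [4, 22, 49, 49] -> [4, 7, 13, 16, 17, 22, 49, 49]

Final sorted array: [4, 7, 13, 16, 17, 22, 49, 49]

The merge sort proceeds by recursively splitting the array and merging sorted halves.
After all merges, the sorted array is [4, 7, 13, 16, 17, 22, 49, 49].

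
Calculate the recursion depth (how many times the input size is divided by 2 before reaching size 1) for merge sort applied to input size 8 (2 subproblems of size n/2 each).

For divide and conquer with division factor 2:

Problem sizes at each level:
Level 0: 8
Level 1: 4
Level 2: 2
Level 3: 1

The root is level 0 and the size-1 base case is level 3 (the tree spans levels 0 through 3, i.e. 4 levels counting the root), so the depth is the number of divisions: log_2(8) = 3

The recursion tree depth is log_2(8) = 3. At each level, the problem size is divided by 2, so it takes 3 divisions to reduce to a base case of size 1. The algorithm makes 2 recursive calls at each level.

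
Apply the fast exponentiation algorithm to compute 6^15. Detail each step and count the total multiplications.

Computing 6^15 by squaring (build up from 6^1; each line after the first costs one multiplication):

6^1 = 6
6^2 = (6^1)^2 = 6^2 = 36
6^3 = 6 * 6^2 = 6 * 36 = 216
6^6 = (6^3)^2 = 216^2 = 46656
6^7 = 6 * 6^6 = 6 * 46656 = 279936
6^14 = (6^7)^2 = 279936^2 = 78364164096
6^15 = 6 * 6^14 = 6 * 78364164096 = 470184984576

Result: 470184984576
Multiplications needed: 6 (6 lines after 6^1)

6^15 = 470184984576. Using exponentiation by squaring, this requires 6 multiplications. The key idea: if the exponent is even, square the half-power; if odd, multiply by the base once.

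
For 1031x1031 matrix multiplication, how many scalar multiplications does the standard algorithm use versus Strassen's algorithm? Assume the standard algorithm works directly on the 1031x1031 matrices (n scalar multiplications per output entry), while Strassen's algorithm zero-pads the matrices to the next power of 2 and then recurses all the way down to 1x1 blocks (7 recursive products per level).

Matrix multiplication for 1031x1031 matrices:

Strassen's algorithm requires power-of-2 dimensions. Pad 1031x1031 to 2048x2048 (next power of 2).

Standard algorithm: 1031^3 = 1095912791 multiplications
Strassen's algorithm: 7^(log2(2048)) = 7^11 = 1977326743 multiplications
Difference: 1095912791 - 1977326743 = -881413952 (Strassen uses MORE here due to padding overhead — for small or just-over-power-of-2 n, padding can outweigh the per-level savings)

Standard: 1095912791 multiplications (1031^3). Strassen: 1977326743 multiplications (7^11, after padding to 2048x2048). Strassen reduces 8 recursive multiplications to 7 at each level.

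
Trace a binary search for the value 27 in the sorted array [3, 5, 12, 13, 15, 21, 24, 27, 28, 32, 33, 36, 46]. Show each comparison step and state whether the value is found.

Binary search for 27 in [3, 5, 12, 13, 15, 21, 24, 27, 28, 32, 33, 36, 46]:

lo=0, hi=12, mid=6, arr[mid]=24 -> 24 < 27, search right half
lo=7, hi=12, mid=9, arr[mid]=32 -> 32 > 27, search left half
lo=7, hi=8, mid=7, arr[mid]=27 -> Found target at index 7!

Binary search finds 27 at index 7 after 3 comparisons. The search repeatedly halves the search space by comparing with the middle element.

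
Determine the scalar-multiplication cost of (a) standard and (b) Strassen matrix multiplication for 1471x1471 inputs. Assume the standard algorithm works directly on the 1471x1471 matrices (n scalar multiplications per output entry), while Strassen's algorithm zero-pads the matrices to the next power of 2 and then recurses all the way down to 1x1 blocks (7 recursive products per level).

Matrix multiplication for 1471x1471 matrices:

Strassen's algorithm requires power-of-2 dimensions. Pad 1471x1471 to 2048x2048 (next power of 2).

Standard algorithm: 1471^3 = 3183010111 multiplications
Strassen's algorithm: 7^(log2(2048)) = 7^11 = 1977326743 multiplications
Savings: 3183010111 - 1977326743 = 1205683368 multiplications

Standard: 3183010111 multiplications (1471^3). Strassen: 1977326743 multiplications (7^11, after padding to 2048x2048). Strassen reduces 8 recursive multiplications to 7 at each level.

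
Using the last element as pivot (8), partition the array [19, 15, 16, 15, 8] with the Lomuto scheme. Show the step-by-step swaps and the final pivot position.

Lomuto partition with pivot = 8:

Initial array: [19, 15, 16, 15, 8]

arr[0]=19 > 8: no swap
arr[1]=15 > 8: no swap
arr[2]=16 > 8: no swap
arr[3]=15 > 8: no swap

Place pivot at position 0: [8, 15, 16, 15, 19]
Pivot position: 0

After partitioning with pivot 8, the array becomes [8, 15, 16, 15, 19]. The pivot is placed at index 0. All elements to the left of the pivot are <= 8, and all elements to the right are > 8.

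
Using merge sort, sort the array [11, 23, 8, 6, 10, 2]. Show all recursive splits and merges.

Merge sort trace:

Split: [11, 23, 8, 6, 10, 2] -> [11, 23, 8] and [6, 10, 2]
  Split: [11, 23, 8] -> [11] and [23, 8]
    Split: [23, 8] -> [23] and [8]
    Merge: [23] + [8] -> [8, 23]
  Merge: [11] + [8, 23] -> [8, 11, 23]
  Split: [6, 10, 2] -> [6] and [10, 2]
    Split: [10, 2] -> [10] and [2]
    Merge: [10] + [2] -> [2, 10]
  Merge: [6] + [2, 10] -> [2, 6, 10]
Merge: [8, 11, 23] + [2, 6, 10] -> [2, 6, 8, 10, 11, 23]

Final sorted array: [2, 6, 8, 10, 11, 23]

The merge sort proceeds by recursively splitting the array and merging sorted halves.
After all merges, the sorted array is [2, 6, 8, 10, 11, 23].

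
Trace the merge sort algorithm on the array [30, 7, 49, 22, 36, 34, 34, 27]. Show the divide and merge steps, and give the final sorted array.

Merge sort trace:

Split: [30, 7, 49, 22, 36, 34, 34, 27] -> [30, 7, 49, 22] and [36, 34, 34, 27]
  Split: [30, 7, 49, 22] -> [30, 7] and [49, 22]
    Split: [30, 7] -> [30] and [7]
    Merge: [30] + [7] -> [7, 30]
    Split: [49, 22] -> [49] and [22]
    Merge: [49] + [22] -> [22, 49]
  Merge: [7, 30] + [22, 49] -> [7, 22, 30, 49]
  Split: [36, 34, 34, 27] -> [36, 34] and [34, 27]
    Split: [36, 34] -> [36] and [34]
    Merge: [36] + [34] -> [34, 36]
    Split: [34, 27] -> [34] and [27]
    Merge: [34] + [27] -> [27, 34]
  Merge: [34, 36] + [27, 34] -> [27, 34, 34, 36]
Merge: [7, 22, 30, 49] + [27, 34, 34, 36] -> [7, 22, 27, 30, 34, 34, 36, 49]

Final sorted array: [7, 22, 27, 30, 34, 34, 36, 49]

The merge sort proceeds by recursively splitting the array and merging sorted halves.
After all merges, the sorted array is [7, 22, 27, 30, 34, 34, 36, 49].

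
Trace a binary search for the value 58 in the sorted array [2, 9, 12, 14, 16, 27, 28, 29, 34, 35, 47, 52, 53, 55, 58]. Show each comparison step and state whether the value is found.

Binary search for 58 in [2, 9, 12, 14, 16, 27, 28, 29, 34, 35, 47, 52, 53, 55, 58]:

lo=0, hi=14, mid=7, arr[mid]=29 -> 29 < 58, search right half
lo=8, hi=14, mid=11, arr[mid]=52 -> 52 < 58, search right half
lo=12, hi=14, mid=13, arr[mid]=55 -> 55 < 58, search right half
lo=14, hi=14, mid=14, arr[mid]=58 -> Found target at index 14!

Binary search finds 58 at index 14 after 4 comparisons. The search repeatedly halves the search space by comparing with the middle element.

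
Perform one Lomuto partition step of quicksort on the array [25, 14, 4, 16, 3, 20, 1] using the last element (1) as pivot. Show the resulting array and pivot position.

Lomuto partition with pivot = 1:

Initial array: [25, 14, 4, 16, 3, 20, 1]

arr[0]=25 > 1: no swap
arr[1]=14 > 1: no swap
arr[2]=4 > 1: no swap
arr[3]=16 > 1: no swap
arr[4]=3 > 1: no swap
arr[5]=20 > 1: no swap

Place pivot at position 0: [1, 14, 4, 16, 3, 20, 25]
Pivot position: 0

After partitioning with pivot 1, the array becomes [1, 14, 4, 16, 3, 20, 25]. The pivot is placed at index 0. All elements to the left of the pivot are <= 1, and all elements to the right are > 1.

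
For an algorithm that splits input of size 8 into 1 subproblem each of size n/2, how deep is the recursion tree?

For divide and conquer with division factor 2:

Problem sizes at each level:
Level 0: 8
Level 1: 4
Level 2: 2
Level 3: 1

The root is level 0 and the size-1 base case is level 3 (the tree spans levels 0 through 3, i.e. 4 levels counting the root), so the depth is the number of divisions: log_2(8) = 3

The recursion tree depth is log_2(8) = 3. At each level, the problem size is divided by 2, so it takes 3 divisions to reduce to a base case of size 1. The algorithm makes 1 recursive call at each level.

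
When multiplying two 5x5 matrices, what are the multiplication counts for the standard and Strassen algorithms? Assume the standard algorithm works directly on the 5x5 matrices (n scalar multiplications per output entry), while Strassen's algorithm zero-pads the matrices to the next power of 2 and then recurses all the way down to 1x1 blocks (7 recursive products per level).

Matrix multiplication for 5x5 matrices:

Strassen's algorithm requires power-of-2 dimensions. Pad 5x5 to 8x8 (next power of 2).

Standard algorithm: 5^3 = 125 multiplications
Strassen's algorithm: 7^(log2(8)) = 7^3 = 343 multiplications
Difference: 125 - 343 = -218 (Strassen uses MORE here due to padding overhead — for small or just-over-power-of-2 n, padding can outweigh the per-level savings)

Standard: 125 multiplications (5^3). Strassen: 343 multiplications (7^3, after padding to 8x8). Strassen reduces 8 recursive multiplications to 7 at each level.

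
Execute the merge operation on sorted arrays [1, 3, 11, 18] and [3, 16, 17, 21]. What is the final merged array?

Merging process:

Compare 1 vs 3: take 1 from left. Merged: [1]
Compare 3 vs 3: take 3 from left. Merged: [1, 3]
Compare 11 vs 3: take 3 from right. Merged: [1, 3, 3]
Compare 11 vs 16: take 11 from left. Merged: [1, 3, 3, 11]
Compare 18 vs 16: take 16 from right. Merged: [1, 3, 3, 11, 16]
Compare 18 vs 17: take 17 from right. Merged: [1, 3, 3, 11, 16, 17]
Compare 18 vs 21: take 18 from left. Merged: [1, 3, 3, 11, 16, 17, 18]
Append remaining from right: [21]. Merged: [1, 3, 3, 11, 16, 17, 18, 21]

Final merged array: [1, 3, 3, 11, 16, 17, 18, 21]
Total comparisons: 7

The merged array is [1, 3, 3, 11, 16, 17, 18, 21], requiring 7 comparisons. The merge step runs in O(n) time where n is the total number of elements.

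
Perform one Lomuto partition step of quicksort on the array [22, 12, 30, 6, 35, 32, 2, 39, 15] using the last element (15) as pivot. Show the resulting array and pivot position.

Lomuto partition with pivot = 15:

Initial array: [22, 12, 30, 6, 35, 32, 2, 39, 15]

arr[0]=22 > 15: no swap
arr[1]=12 <= 15: swap with position 0, array becomes [12, 22, 30, 6, 35, 32, 2, 39, 15]
arr[2]=30 > 15: no swap
arr[3]=6 <= 15: swap with position 1, array becomes [12, 6, 30, 22, 35, 32, 2, 39, 15]
arr[4]=35 > 15: no swap
arr[5]=32 > 15: no swap
arr[6]=2 <= 15: swap with position 2, array becomes [12, 6, 2, 22, 35, 32, 30, 39, 15]
arr[7]=39 > 15: no swap

Place pivot at position 3: [12, 6, 2, 15, 35, 32, 30, 39, 22]
Pivot position: 3

After partitioning with pivot 15, the array becomes [12, 6, 2, 15, 35, 32, 30, 39, 22]. The pivot is placed at index 3. All elements to the left of the pivot are <= 15, and all elements to the right are > 15.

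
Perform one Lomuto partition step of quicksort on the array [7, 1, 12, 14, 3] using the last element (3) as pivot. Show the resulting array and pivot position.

Lomuto partition with pivot = 3:

Initial array: [7, 1, 12, 14, 3]

arr[0]=7 > 3: no swap
arr[1]=1 <= 3: swap with position 0, array becomes [1, 7, 12, 14, 3]
arr[2]=12 > 3: no swap
arr[3]=14 > 3: no swap

Place pivot at position 1: [1, 3, 12, 14, 7]
Pivot position: 1

After partitioning with pivot 3, the array becomes [1, 3, 12, 14, 7]. The pivot is placed at index 1. All elements to the left of the pivot are <= 3, and all elements to the right are > 3.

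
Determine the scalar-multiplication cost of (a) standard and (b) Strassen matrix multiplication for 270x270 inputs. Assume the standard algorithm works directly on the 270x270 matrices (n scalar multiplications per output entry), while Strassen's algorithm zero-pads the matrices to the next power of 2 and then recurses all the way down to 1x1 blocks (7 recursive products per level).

Matrix multiplication for 270x270 matrices:

Strassen's algorithm requires power-of-2 dimensions. Pad 270x270 to 512x512 (next power of 2).

Standard algorithm: 270^3 = 19683000 multiplications
Strassen's algorithm: 7^(log2(512)) = 7^9 = 40353607 multiplications
Difference: 19683000 - 40353607 = -20670607 (Strassen uses MORE here due to padding overhead — for small or just-over-power-of-2 n, padding can outweigh the per-level savings)

Standard: 19683000 multiplications (270^3). Strassen: 40353607 multiplications (7^9, after padding to 512x512). Strassen reduces 8 recursive multiplications to 7 at each level.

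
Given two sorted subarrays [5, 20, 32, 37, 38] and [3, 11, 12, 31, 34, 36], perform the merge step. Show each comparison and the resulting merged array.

Merging process:

Compare 5 vs 3: take 3 from right. Merged: [3]
Compare 5 vs 11: take 5 from left. Merged: [3, 5]
Compare 20 vs 11: take 11 from right. Merged: [3, 5, 11]
Compare 20 vs 12: take 12 from right. Merged: [3, 5, 11, 12]
Compare 20 vs 31: take 20 from left. Merged: [3, 5, 11, 12, 20]
Compare 32 vs 31: take 31 from right. Merged: [3, 5, 11, 12, 20, 31]
Compare 32 vs 34: take 32 from left. Merged: [3, 5, 11, 12, 20, 31, 32]
Compare 37 vs 34: take 34 from right. Merged: [3, 5, 11, 12, 20, 31, 32, 34]
Compare 37 vs 36: take 36 from right. Merged: [3, 5, 11, 12, 20, 31, 32, 34, 36]
Append remaining from left: [37, 38]. Merged: [3, 5, 11, 12, 20, 31, 32, 34, 36, 37, 38]

Final merged array: [3, 5, 11, 12, 20, 31, 32, 34, 36, 37, 38]
Total comparisons: 9

The merged array is [3, 5, 11, 12, 20, 31, 32, 34, 36, 37, 38], requiring 9 comparisons. The merge step runs in O(n) time where n is the total number of elements.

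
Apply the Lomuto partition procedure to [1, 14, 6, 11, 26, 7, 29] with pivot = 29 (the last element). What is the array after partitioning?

Lomuto partition with pivot = 29:

Initial array: [1, 14, 6, 11, 26, 7, 29]

arr[0]=1 <= 29: swap with position 0, array becomes [1, 14, 6, 11, 26, 7, 29]
arr[1]=14 <= 29: swap with position 1, array becomes [1, 14, 6, 11, 26, 7, 29]
arr[2]=6 <= 29: swap with position 2, array becomes [1, 14, 6, 11, 26, 7, 29]
arr[3]=11 <= 29: swap with position 3, array becomes [1, 14, 6, 11, 26, 7, 29]
arr[4]=26 <= 29: swap with position 4, array becomes [1, 14, 6, 11, 26, 7, 29]
arr[5]=7 <= 29: swap with position 5, array becomes [1, 14, 6, 11, 26, 7, 29]

Place pivot at position 6: [1, 14, 6, 11, 26, 7, 29]
Pivot position: 6

After partitioning with pivot 29, the array becomes [1, 14, 6, 11, 26, 7, 29]. The pivot is placed at index 6. All elements to the left of the pivot are <= 29, and all elements to the right are > 29.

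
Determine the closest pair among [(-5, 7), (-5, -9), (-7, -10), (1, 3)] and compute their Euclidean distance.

Computing all pairwise distances among 4 points:

d((-5, 7), (-5, -9)) = 16.0
d((-5, 7), (-7, -10)) = 17.1172
d((-5, 7), (1, 3)) = 7.2111
d((-5, -9), (-7, -10)) = 2.2361 <-- minimum
d((-5, -9), (1, 3)) = 13.4164
d((-7, -10), (1, 3)) = 15.2643

Closest pair: (-5, -9) and (-7, -10) with distance 2.2361

The closest pair is (-5, -9) and (-7, -10) with Euclidean distance 2.2361. For 4 points, brute-force pairwise comparison is shown above. For large n, the divide-and-conquer algorithm (sort by x, recurse on halves, check the dividing strip) achieves O(n log n).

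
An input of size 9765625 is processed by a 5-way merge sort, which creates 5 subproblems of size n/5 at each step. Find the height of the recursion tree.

For divide and conquer with division factor 5:

Problem sizes at each level:
Level 0: 9765625
Level 1: 1953125
Level 2: 390625
Level 3: 78125
Level 4: 15625
Level 5: 3125
Level 6: 625
Level 7: 125
Level 8: 25
Level 9: 5
Level 10: 1

The root is level 0 and the size-1 base case is level 10 (the tree spans levels 0 through 10, i.e. 11 levels counting the root), so the depth is the number of divisions: log_5(9765625) = 10

The recursion tree depth is log_5(9765625) = 10. At each level, the problem size is divided by 5, so it takes 10 divisions to reduce to a base case of size 1. The algorithm makes 5 recursive calls at each level.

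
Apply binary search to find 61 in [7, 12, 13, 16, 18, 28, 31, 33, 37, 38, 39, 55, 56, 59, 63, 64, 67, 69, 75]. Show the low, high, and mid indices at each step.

Binary search for 61 in [7, 12, 13, 16, 18, 28, 31, 33, 37, 38, 39, 55, 56, 59, 63, 64, 67, 69, 75]:

lo=0, hi=18, mid=9, arr[mid]=38 -> 38 < 61, search right half
lo=10, hi=18, mid=14, arr[mid]=63 -> 63 > 61, search left half
lo=10, hi=13, mid=11, arr[mid]=55 -> 55 < 61, search right half
lo=12, hi=13, mid=12, arr[mid]=56 -> 56 < 61, search right half
lo=13, hi=13, mid=13, arr[mid]=59 -> 59 < 61, search right half
lo=14 > hi=13, target 61 not found

Binary search determines that 61 is not in the array after 5 comparisons. The search space was exhausted without finding the target.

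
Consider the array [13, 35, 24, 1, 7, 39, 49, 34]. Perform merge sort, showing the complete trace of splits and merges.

Merge sort trace:

Split: [13, 35, 24, 1, 7, 39, 49, 34] -> [13, 35, 24, 1] and [7, 39, 49, 34]
  Split: [13, 35, 24, 1] -> [13, 35] and [24, 1]
    Split: [13, 35] -> [13] and [35]
    Merge: [13] + [35] -> [13, 35]
    Split: [24, 1] -> [24] and [1]
    Merge: [24] + [1] -> [1, 24]
  Merge: [13, 35] + [1, 24] -> [1, 13, 24, 35]
  Split: [7, 39, 49, 34] -> [7, 39] and [49, 34]
    Split: [7, 39] -> [7] and [39]
    Merge: [7] + [39] -> [7, 39]
    Split: [49, 34] -> [49] and [34]
    Merge: [49] + [34] -> [34, 49]
  Merge: [7, 39] + [34, 49] -> [7, 34, 39, 49]
Merge: [1, 13, 24, 35] + [7, 34, 39, 49] -> [1, 7, 13, 24, 34, 35, 39, 49]

Final sorted array: [1, 7, 13, 24, 34, 35, 39, 49]

The merge sort proceeds by recursively splitting the array and merging sorted halves.
After all merges, the sorted array is [1, 7, 13, 24, 34, 35, 39, 49].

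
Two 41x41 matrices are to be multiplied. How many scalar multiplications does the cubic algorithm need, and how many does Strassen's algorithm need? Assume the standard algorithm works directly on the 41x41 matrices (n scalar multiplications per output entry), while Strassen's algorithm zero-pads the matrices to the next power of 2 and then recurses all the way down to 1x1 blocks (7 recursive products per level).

Matrix multiplication for 41x41 matrices:

Strassen's algorithm requires power-of-2 dimensions. Pad 41x41 to 64x64 (next power of 2).

Standard algorithm: 41^3 = 68921 multiplications
Strassen's algorithm: 7^(log2(64)) = 7^6 = 117649 multiplications
Difference: 68921 - 117649 = -48728 (Strassen uses MORE here due to padding overhead — for small or just-over-power-of-2 n, padding can outweigh the per-level savings)

Standard: 68921 multiplications (41^3). Strassen: 117649 multiplications (7^6, after padding to 64x64). Strassen reduces 8 recursive multiplications to 7 at each level.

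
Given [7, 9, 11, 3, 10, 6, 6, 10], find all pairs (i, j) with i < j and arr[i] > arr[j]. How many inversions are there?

Finding inversions in [7, 9, 11, 3, 10, 6, 6, 10]:

(0, 3): arr[0]=7 > arr[3]=3
(0, 5): arr[0]=7 > arr[5]=6
(0, 6): arr[0]=7 > arr[6]=6
(1, 3): arr[1]=9 > arr[3]=3
(1, 5): arr[1]=9 > arr[5]=6
(1, 6): arr[1]=9 > arr[6]=6
(2, 3): arr[2]=11 > arr[3]=3
(2, 4): arr[2]=11 > arr[4]=10
(2, 5): arr[2]=11 > arr[5]=6
(2, 6): arr[2]=11 > arr[6]=6
(2, 7): arr[2]=11 > arr[7]=10
(4, 5): arr[4]=10 > arr[5]=6
(4, 6): arr[4]=10 > arr[6]=6

Total inversions: 13

The array has 13 inversion(s): (0,3), (0,5), (0,6), (1,3), (1,5), (1,6), (2,3), (2,4), (2,5), (2,6), (2,7), (4,5), (4,6). Each pair (i,j) satisfies i < j and arr[i] > arr[j].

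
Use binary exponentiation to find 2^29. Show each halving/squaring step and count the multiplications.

Computing 2^29 by squaring (build up from 2^1; each line after the first costs one multiplication):

2^1 = 2
2^2 = (2^1)^2 = 2^2 = 4
2^3 = 2 * 2^2 = 2 * 4 = 8
2^6 = (2^3)^2 = 8^2 = 64
2^7 = 2 * 2^6 = 2 * 64 = 128
2^14 = (2^7)^2 = 128^2 = 16384
2^28 = (2^14)^2 = 16384^2 = 268435456
2^29 = 2 * 2^28 = 2 * 268435456 = 536870912

Result: 536870912
Multiplications needed: 7 (7 lines after 2^1)

2^29 = 536870912. Using exponentiation by squaring, this requires 7 multiplications. The key idea: if the exponent is even, square the half-power; if odd, multiply by the base once.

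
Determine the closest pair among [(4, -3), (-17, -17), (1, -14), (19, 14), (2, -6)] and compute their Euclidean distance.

Computing all pairwise distances among 5 points:

d((4, -3), (-17, -17)) = 25.2389
d((4, -3), (1, -14)) = 11.4018
d((4, -3), (19, 14)) = 22.6716
d((4, -3), (2, -6)) = 3.6056 <-- minimum
d((-17, -17), (1, -14)) = 18.2483
d((-17, -17), (19, 14)) = 47.5079
d((-17, -17), (2, -6)) = 21.9545
d((1, -14), (19, 14)) = 33.2866
d((1, -14), (2, -6)) = 8.0623
d((19, 14), (2, -6)) = 26.2488

Closest pair: (4, -3) and (2, -6) with distance 3.6056

The closest pair is (4, -3) and (2, -6) with Euclidean distance 3.6056. For 5 points, brute-force pairwise comparison is shown above. For large n, the divide-and-conquer algorithm (sort by x, recurse on halves, check the dividing strip) achieves O(n log n).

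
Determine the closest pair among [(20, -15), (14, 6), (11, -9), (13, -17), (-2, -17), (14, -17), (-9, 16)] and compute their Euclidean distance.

Computing all pairwise distances among 7 points:

d((20, -15), (14, 6)) = 21.8403
d((20, -15), (11, -9)) = 10.8167
d((20, -15), (13, -17)) = 7.2801
d((20, -15), (-2, -17)) = 22.0907
d((20, -15), (14, -17)) = 6.3246
d((20, -15), (-9, 16)) = 42.45
d((14, 6), (11, -9)) = 15.2971
d((14, 6), (13, -17)) = 23.0217
d((14, 6), (-2, -17)) = 28.0179
d((14, 6), (14, -17)) = 23.0
d((14, 6), (-9, 16)) = 25.0799
d((11, -9), (13, -17)) = 8.2462
d((11, -9), (-2, -17)) = 15.2643
d((11, -9), (14, -17)) = 8.544
d((11, -9), (-9, 16)) = 32.0156
d((13, -17), (-2, -17)) = 15.0
d((13, -17), (14, -17)) = 1.0 <-- minimum
d((13, -17), (-9, 16)) = 39.6611
d((-2, -17), (14, -17)) = 16.0
d((-2, -17), (-9, 16)) = 33.7343
d((14, -17), (-9, 16)) = 40.2244

Closest pair: (13, -17) and (14, -17) with distance 1.0

The closest pair is (13, -17) and (14, -17) with Euclidean distance 1.0. For 7 points, brute-force pairwise comparison is shown above. For large n, the divide-and-conquer algorithm (sort by x, recurse on halves, check the dividing strip) achieves O(n log n).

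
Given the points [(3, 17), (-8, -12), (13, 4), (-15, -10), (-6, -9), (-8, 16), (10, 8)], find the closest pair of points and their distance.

Computing all pairwise distances among 7 points:

d((3, 17), (-8, -12)) = 31.0161
d((3, 17), (13, 4)) = 16.4012
d((3, 17), (-15, -10)) = 32.45
d((3, 17), (-6, -9)) = 27.5136
d((3, 17), (-8, 16)) = 11.0454
d((3, 17), (10, 8)) = 11.4018
d((-8, -12), (13, 4)) = 26.4008
d((-8, -12), (-15, -10)) = 7.2801
d((-8, -12), (-6, -9)) = 3.6056 <-- minimum
d((-8, -12), (-8, 16)) = 28.0
d((-8, -12), (10, 8)) = 26.9072
d((13, 4), (-15, -10)) = 31.305
d((13, 4), (-6, -9)) = 23.0217
d((13, 4), (-8, 16)) = 24.1868
d((13, 4), (10, 8)) = 5.0
d((-15, -10), (-6, -9)) = 9.0554
d((-15, -10), (-8, 16)) = 26.9258
d((-15, -10), (10, 8)) = 30.8058
d((-6, -9), (-8, 16)) = 25.0799
d((-6, -9), (10, 8)) = 23.3452
d((-8, 16), (10, 8)) = 19.6977

Closest pair: (-8, -12) and (-6, -9) with distance 3.6056

The closest pair is (-8, -12) and (-6, -9) with Euclidean distance 3.6056. For 7 points, brute-force pairwise comparison is shown above. For large n, the divide-and-conquer algorithm (sort by x, recurse on halves, check the dividing strip) achieves O(n log n).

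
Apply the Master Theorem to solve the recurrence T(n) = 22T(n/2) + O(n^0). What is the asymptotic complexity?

Master Theorem for T(n) = 22T(n/2) + O(n^0):

a = 22, b = 2, c = 0
log_b(a) = log_2(22) = 4.4594

Case 1: c = 0 < log_2(22) = 4.4594
T(n) = O(n^(log_2 22))

For T(n) = 22T(n/2) + O(n^0): log_2(22) = 4.4594. This is Case 1 of the Master Theorem (c < log_b(a), work dominated by leaves), giving O(n^(log_2 22)).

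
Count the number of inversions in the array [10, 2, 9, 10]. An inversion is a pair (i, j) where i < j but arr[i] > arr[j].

Finding inversions in [10, 2, 9, 10]:

(0, 1): arr[0]=10 > arr[1]=2
(0, 2): arr[0]=10 > arr[2]=9

Total inversions: 2

The array has 2 inversion(s): (0,1), (0,2). Each pair (i,j) satisfies i < j and arr[i] > arr[j].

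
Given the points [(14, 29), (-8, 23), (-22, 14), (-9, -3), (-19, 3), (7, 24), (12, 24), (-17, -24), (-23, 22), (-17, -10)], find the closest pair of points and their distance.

Computing all pairwise distances among 10 points:

d((14, 29), (-8, 23)) = 22.8035
d((14, 29), (-22, 14)) = 39.0
d((14, 29), (-9, -3)) = 39.4081
d((14, 29), (-19, 3)) = 42.0119
d((14, 29), (7, 24)) = 8.6023
d((14, 29), (12, 24)) = 5.3852
d((14, 29), (-17, -24)) = 61.4003
d((14, 29), (-23, 22)) = 37.6563
d((14, 29), (-17, -10)) = 49.8197
d((-8, 23), (-22, 14)) = 16.6433
d((-8, 23), (-9, -3)) = 26.0192
d((-8, 23), (-19, 3)) = 22.8254
d((-8, 23), (7, 24)) = 15.0333
d((-8, 23), (12, 24)) = 20.025
d((-8, 23), (-17, -24)) = 47.8539
d((-8, 23), (-23, 22)) = 15.0333
d((-8, 23), (-17, -10)) = 34.2053
d((-22, 14), (-9, -3)) = 21.4009
d((-22, 14), (-19, 3)) = 11.4018
d((-22, 14), (7, 24)) = 30.6757
d((-22, 14), (12, 24)) = 35.4401
d((-22, 14), (-17, -24)) = 38.3275
d((-22, 14), (-23, 22)) = 8.0623
d((-22, 14), (-17, -10)) = 24.5153
d((-9, -3), (-19, 3)) = 11.6619
d((-9, -3), (7, 24)) = 31.3847
d((-9, -3), (12, 24)) = 34.2053
d((-9, -3), (-17, -24)) = 22.4722
d((-9, -3), (-23, 22)) = 28.6531
d((-9, -3), (-17, -10)) = 10.6301
d((-19, 3), (7, 24)) = 33.4215
d((-19, 3), (12, 24)) = 37.4433
d((-19, 3), (-17, -24)) = 27.074
d((-19, 3), (-23, 22)) = 19.4165
d((-19, 3), (-17, -10)) = 13.1529
d((7, 24), (12, 24)) = 5.0 <-- minimum
d((7, 24), (-17, -24)) = 53.6656
d((7, 24), (-23, 22)) = 30.0666
d((7, 24), (-17, -10)) = 41.6173
d((12, 24), (-17, -24)) = 56.0803
d((12, 24), (-23, 22)) = 35.0571
d((12, 24), (-17, -10)) = 44.6878
d((-17, -24), (-23, 22)) = 46.3897
d((-17, -24), (-17, -10)) = 14.0
d((-23, 22), (-17, -10)) = 32.5576

Closest pair: (7, 24) and (12, 24) with distance 5.0

The closest pair is (7, 24) and (12, 24) with Euclidean distance 5.0. For 10 points, brute-force pairwise comparison is shown above. For large n, the divide-and-conquer algorithm (sort by x, recurse on halves, check the dividing strip) achieves O(n log n).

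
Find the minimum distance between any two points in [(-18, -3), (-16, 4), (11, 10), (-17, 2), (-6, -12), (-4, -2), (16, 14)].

Computing all pairwise distances among 7 points:

d((-18, -3), (-16, 4)) = 7.2801
d((-18, -3), (11, 10)) = 31.7805
d((-18, -3), (-17, 2)) = 5.099
d((-18, -3), (-6, -12)) = 15.0
d((-18, -3), (-4, -2)) = 14.0357
d((-18, -3), (16, 14)) = 38.0132
d((-16, 4), (11, 10)) = 27.6586
d((-16, 4), (-17, 2)) = 2.2361 <-- minimum
d((-16, 4), (-6, -12)) = 18.868
d((-16, 4), (-4, -2)) = 13.4164
d((-16, 4), (16, 14)) = 33.5261
d((11, 10), (-17, 2)) = 29.1204
d((11, 10), (-6, -12)) = 27.8029
d((11, 10), (-4, -2)) = 19.2094
d((11, 10), (16, 14)) = 6.4031
d((-17, 2), (-6, -12)) = 17.8045
d((-17, 2), (-4, -2)) = 13.6015
d((-17, 2), (16, 14)) = 35.1141
d((-6, -12), (-4, -2)) = 10.198
d((-6, -12), (16, 14)) = 34.0588
d((-4, -2), (16, 14)) = 25.6125

Closest pair: (-16, 4) and (-17, 2) with distance 2.2361

The closest pair is (-16, 4) and (-17, 2) with Euclidean distance 2.2361. For 7 points, brute-force pairwise comparison is shown above. For large n, the divide-and-conquer algorithm (sort by x, recurse on halves, check the dividing strip) achieves O(n log n).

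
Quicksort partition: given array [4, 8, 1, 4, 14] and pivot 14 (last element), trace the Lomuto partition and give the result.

Lomuto partition with pivot = 14:

Initial array: [4, 8, 1, 4, 14]

arr[0]=4 <= 14: swap with position 0, array becomes [4, 8, 1, 4, 14]
arr[1]=8 <= 14: swap with position 1, array becomes [4, 8, 1, 4, 14]
arr[2]=1 <= 14: swap with position 2, array becomes [4, 8, 1, 4, 14]
arr[3]=4 <= 14: swap with position 3, array becomes [4, 8, 1, 4, 14]

Place pivot at position 4: [4, 8, 1, 4, 14]
Pivot position: 4

After partitioning with pivot 14, the array becomes [4, 8, 1, 4, 14]. The pivot is placed at index 4. All elements to the left of the pivot are <= 14, and all elements to the right are > 14.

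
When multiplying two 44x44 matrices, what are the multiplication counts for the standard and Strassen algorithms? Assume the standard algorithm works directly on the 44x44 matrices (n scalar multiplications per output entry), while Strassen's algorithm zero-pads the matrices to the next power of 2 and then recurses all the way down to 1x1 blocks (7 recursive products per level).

Matrix multiplication for 44x44 matrices:

Strassen's algorithm requires power-of-2 dimensions. Pad 44x44 to 64x64 (next power of 2).

Standard algorithm: 44^3 = 85184 multiplications
Strassen's algorithm: 7^(log2(64)) = 7^6 = 117649 multiplications
Difference: 85184 - 117649 = -32465 (Strassen uses MORE here due to padding overhead — for small or just-over-power-of-2 n, padding can outweigh the per-level savings)

Standard: 85184 multiplications (44^3). Strassen: 117649 multiplications (7^6, after padding to 64x64). Strassen reduces 8 recursive multiplications to 7 at each level.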